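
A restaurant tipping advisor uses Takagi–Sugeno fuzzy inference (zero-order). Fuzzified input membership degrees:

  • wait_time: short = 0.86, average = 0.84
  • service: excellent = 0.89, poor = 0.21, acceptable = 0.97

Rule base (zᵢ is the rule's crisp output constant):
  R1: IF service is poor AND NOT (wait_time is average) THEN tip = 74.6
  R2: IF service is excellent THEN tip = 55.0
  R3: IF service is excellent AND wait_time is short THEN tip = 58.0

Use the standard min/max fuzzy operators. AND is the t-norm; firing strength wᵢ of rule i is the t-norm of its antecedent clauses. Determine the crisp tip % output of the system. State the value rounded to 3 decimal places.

R1 (z=74.6): poor=0.21, ¬average=1−0.84=0.16; AND[min(a, b)] → w = 0.16
R2 (z=55.0): excellent=0.89 → w = 0.89
R3 (z=58.0): excellent=0.89, short=0.86; AND[min(a, b)] → w = 0.86
Weighted average = (0.16·74.6 + 0.89·55.0 + 0.86·58.0) / (0.16 + 0.89 + 0.86)
  = 110.7660 / 1.9100 = 57.993

57.993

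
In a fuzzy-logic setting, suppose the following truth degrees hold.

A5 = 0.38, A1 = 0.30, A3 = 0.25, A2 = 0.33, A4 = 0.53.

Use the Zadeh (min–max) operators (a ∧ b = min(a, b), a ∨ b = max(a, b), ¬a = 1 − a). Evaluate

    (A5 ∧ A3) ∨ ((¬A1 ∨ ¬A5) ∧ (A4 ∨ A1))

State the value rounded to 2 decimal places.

0.53

A5 ∧ A3 = min(a, b) on (0.38, 0.25) = 0.25
¬A1 = 1 − 0.30 = 0.70
¬A5 = 1 − 0.38 = 0.62
¬A1 ∨ ¬A5 = max(a, b) on (0.70, 0.62) = 0.70
A4 ∨ A1 = max(a, b) on (0.53, 0.30) = 0.53
(¬A1 ∨ ¬A5) ∧ (A4 ∨ A1) = min(a, b) on (0.70, 0.53) = 0.53
(A5 ∧ A3) ∨ ((¬A1 ∨ ¬A5) ∧ (A4 ∨ A1)) = max(a, b) on (0.25, 0.53) = 0.53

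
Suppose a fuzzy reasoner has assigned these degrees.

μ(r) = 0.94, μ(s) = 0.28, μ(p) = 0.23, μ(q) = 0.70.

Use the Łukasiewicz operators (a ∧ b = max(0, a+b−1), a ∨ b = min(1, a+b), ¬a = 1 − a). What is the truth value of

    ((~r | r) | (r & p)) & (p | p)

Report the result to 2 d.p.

0.46

~r = 1 − 0.94 = 0.06
~r | r = min(1, a+b) on (0.06, 0.94) = 1.00
r & p = max(0, a+b−1) on (0.94, 0.23) = 0.17
(~r | r) | (r & p) = min(1, a+b) on (1.00, 0.17) = 1.00
p | p = min(1, a+b) on (0.23, 0.23) = 0.46
((~r | r) | (r & p)) & (p | p) = max(0, a+b−1) on (1.00, 0.46) = 0.46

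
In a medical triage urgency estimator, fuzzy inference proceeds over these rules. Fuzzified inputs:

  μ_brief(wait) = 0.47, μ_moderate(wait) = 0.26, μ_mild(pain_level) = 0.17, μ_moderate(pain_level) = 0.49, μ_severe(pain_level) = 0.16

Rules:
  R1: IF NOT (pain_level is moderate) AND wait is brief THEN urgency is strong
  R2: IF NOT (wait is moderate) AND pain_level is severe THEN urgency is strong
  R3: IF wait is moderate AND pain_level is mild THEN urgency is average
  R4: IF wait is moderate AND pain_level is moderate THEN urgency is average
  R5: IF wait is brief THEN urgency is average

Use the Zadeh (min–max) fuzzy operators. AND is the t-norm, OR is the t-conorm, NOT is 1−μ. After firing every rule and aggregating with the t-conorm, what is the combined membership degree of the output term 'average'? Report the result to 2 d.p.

R1: ¬moderate=1−0.49=0.51, brief=0.47; AND[min(a, b)] → w = 0.47
R2: ¬moderate=1−0.26=0.74, severe=0.16; AND[min(a, b)] → w = 0.16
R3: moderate=0.26, mild=0.17; AND[min(a, b)] → w = 0.17
R4: moderate=0.26, moderate=0.49; AND[min(a, b)] → w = 0.26
R5: brief=0.47 → w = 0.47
Rules with consequent 'average': {R3, R4, R5} → strengths 0.17, 0.26, 0.47
Aggregate via t-conorm [max(a, b)]: 0.47

0.47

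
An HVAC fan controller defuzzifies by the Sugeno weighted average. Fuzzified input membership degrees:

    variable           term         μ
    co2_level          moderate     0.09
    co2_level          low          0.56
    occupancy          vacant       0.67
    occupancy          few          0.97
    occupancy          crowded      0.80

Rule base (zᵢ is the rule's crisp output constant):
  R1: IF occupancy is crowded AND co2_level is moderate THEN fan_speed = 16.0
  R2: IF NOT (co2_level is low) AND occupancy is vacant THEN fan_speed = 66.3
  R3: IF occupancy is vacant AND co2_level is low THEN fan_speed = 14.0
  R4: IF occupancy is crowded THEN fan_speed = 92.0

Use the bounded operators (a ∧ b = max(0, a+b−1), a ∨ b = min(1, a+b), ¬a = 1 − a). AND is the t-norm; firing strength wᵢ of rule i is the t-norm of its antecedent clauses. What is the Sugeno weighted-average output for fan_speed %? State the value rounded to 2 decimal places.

R1 (z=16.0): crowded=0.80, moderate=0.09; AND[max(0, a+b−1)] → w = 0.00
R2 (z=66.3): ¬low=1−0.56=0.44, vacant=0.67; AND[max(0, a+b−1)] → w = 0.11
R3 (z=14.0): vacant=0.67, low=0.56; AND[max(0, a+b−1)] → w = 0.23
R4 (z=92.0): crowded=0.80 → w = 0.80
Weighted average = (0.00·16.0 + 0.11·66.3 + 0.23·14.0 + 0.80·92.0) / (0.00 + 0.11 + 0.23 + 0.80)
  = 84.1130 / 1.1400 = 73.78

73.78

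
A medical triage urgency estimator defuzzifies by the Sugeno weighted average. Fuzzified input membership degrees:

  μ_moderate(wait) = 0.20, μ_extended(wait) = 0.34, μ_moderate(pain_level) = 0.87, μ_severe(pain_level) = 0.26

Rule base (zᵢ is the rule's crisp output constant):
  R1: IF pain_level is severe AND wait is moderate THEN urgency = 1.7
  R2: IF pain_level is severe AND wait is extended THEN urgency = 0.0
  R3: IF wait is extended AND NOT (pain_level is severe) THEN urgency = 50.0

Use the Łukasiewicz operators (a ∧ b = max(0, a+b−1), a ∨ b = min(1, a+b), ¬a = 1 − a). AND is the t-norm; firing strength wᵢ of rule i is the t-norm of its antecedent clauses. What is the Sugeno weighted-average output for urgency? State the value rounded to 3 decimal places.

R1 (z=1.7): severe=0.26, moderate=0.20; AND[max(0, a+b−1)] → w = 0.00
R2 (z=0.0): severe=0.26, extended=0.34; AND[max(0, a+b−1)] → w = 0.00
R3 (z=50.0): extended=0.34, ¬severe=1−0.26=0.74; AND[max(0, a+b−1)] → w = 0.08
Weighted average = (0.00·1.7 + 0.00·0.0 + 0.08·50.0) / (0.00 + 0.00 + 0.08)
  = 4.0000 / 0.0800 = 50.000

50.000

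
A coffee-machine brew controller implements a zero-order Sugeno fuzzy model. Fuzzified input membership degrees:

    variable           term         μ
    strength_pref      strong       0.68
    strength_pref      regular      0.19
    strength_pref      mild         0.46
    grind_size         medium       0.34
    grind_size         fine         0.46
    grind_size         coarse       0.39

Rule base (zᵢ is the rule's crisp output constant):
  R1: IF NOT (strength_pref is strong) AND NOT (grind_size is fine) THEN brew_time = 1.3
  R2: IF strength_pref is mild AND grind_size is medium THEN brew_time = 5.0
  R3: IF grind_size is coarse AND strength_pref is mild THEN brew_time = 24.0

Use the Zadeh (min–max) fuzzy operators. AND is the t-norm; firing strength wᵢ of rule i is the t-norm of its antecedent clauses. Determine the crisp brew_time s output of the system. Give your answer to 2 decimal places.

10.93

R1 (z=1.3): ¬strong=1−0.68=0.32, ¬fine=1−0.46=0.54; AND[min(a, b)] → w = 0.32
R2 (z=5.0): mild=0.46, medium=0.34; AND[min(a, b)] → w = 0.34
R3 (z=24.0): coarse=0.39, mild=0.46; AND[min(a, b)] → w = 0.39
Weighted average = (0.32·1.3 + 0.34·5.0 + 0.39·24.0) / (0.32 + 0.34 + 0.39)
  = 11.4760 / 1.0500 = 10.93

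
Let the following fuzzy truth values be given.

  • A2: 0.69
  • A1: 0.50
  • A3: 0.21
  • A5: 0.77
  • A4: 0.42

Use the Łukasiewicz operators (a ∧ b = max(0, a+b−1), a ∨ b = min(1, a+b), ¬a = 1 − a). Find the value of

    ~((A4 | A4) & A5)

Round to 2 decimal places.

0.39

A4 | A4 = min(1, a+b) on (0.42, 0.42) = 0.84
(A4 | A4) & A5 = max(0, a+b−1) on (0.84, 0.77) = 0.61
~((A4 | A4) & A5) = 1 − 0.61 = 0.39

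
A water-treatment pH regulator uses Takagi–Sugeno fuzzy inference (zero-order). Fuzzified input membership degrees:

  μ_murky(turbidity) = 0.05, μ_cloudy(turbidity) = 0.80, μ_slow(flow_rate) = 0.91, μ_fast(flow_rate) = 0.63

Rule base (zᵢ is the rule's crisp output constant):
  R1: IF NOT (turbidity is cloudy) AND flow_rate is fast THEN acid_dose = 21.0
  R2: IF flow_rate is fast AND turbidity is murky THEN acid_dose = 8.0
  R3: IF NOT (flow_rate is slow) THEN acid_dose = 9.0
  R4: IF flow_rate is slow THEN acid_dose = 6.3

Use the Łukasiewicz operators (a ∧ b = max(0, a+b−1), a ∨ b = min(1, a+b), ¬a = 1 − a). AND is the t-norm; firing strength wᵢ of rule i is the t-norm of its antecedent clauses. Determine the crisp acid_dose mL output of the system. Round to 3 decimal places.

R1 (z=21.0): ¬cloudy=1−0.80=0.20, fast=0.63; AND[max(0, a+b−1)] → w = 0.00
R2 (z=8.0): fast=0.63, murky=0.05; AND[max(0, a+b−1)] → w = 0.00
R3 (z=9.0): ¬slow=1−0.91=0.09 → w = 0.09
R4 (z=6.3): slow=0.91 → w = 0.91
Weighted average = (0.00·21.0 + 0.00·8.0 + 0.09·9.0 + 0.91·6.3) / (0.00 + 0.00 + 0.09 + 0.91)
  = 6.5430 / 1.0000 = 6.543

6.543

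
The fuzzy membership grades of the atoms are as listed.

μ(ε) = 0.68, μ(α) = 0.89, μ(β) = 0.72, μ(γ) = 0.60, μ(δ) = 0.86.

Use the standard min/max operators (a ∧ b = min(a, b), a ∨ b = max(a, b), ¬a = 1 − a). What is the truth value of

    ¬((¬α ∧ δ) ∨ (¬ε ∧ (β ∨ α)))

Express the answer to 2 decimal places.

0.68

¬α = 1 − 0.89 = 0.11
¬α ∧ δ = min(a, b) on (0.11, 0.86) = 0.11
¬ε = 1 − 0.68 = 0.32
β ∨ α = max(a, b) on (0.72, 0.89) = 0.89
¬ε ∧ (β ∨ α) = min(a, b) on (0.32, 0.89) = 0.32
(¬α ∧ δ) ∨ (¬ε ∧ (β ∨ α)) = max(a, b) on (0.11, 0.32) = 0.32
¬((¬α ∧ δ) ∨ (¬ε ∧ (β ∨ α))) = 1 − 0.32 = 0.68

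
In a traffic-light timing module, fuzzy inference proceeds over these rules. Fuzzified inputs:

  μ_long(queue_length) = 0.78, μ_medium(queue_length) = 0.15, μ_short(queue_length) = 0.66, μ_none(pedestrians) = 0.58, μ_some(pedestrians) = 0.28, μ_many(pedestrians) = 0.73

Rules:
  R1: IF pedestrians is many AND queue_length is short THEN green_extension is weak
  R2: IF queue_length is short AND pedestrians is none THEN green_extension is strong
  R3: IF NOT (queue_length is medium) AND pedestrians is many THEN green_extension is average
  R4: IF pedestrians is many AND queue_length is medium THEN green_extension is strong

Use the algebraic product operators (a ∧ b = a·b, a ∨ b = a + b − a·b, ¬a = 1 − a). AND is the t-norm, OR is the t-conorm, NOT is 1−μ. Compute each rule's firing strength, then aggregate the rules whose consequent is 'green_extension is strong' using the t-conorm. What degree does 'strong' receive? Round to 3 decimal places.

R1: many=0.73, short=0.66; AND[a·b] → w = 0.4818
R2: short=0.66, none=0.58; AND[a·b] → w = 0.3828
R3: ¬medium=1−0.15=0.85, many=0.73; AND[a·b] → w = 0.6205
R4: many=0.73, medium=0.15; AND[a·b] → w = 0.1095
Rules with consequent 'strong': {R2, R4} → strengths 0.3828, 0.1095
Aggregate via t-conorm [a + b − a·b]: 0.4504

0.450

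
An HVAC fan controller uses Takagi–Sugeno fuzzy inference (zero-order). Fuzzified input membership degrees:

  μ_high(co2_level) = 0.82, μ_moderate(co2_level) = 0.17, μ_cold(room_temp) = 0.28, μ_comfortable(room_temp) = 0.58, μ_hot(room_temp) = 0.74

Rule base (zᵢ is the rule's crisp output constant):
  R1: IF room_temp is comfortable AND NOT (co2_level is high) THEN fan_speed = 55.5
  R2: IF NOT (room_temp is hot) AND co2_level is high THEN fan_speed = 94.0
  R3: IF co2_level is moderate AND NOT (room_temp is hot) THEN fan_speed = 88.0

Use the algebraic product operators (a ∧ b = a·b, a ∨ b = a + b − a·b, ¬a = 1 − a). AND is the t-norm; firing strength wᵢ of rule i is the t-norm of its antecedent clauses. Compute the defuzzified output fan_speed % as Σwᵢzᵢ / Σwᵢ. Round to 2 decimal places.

82.16

R1 (z=55.5): comfortable=0.58, ¬high=1−0.82=0.18; AND[a·b] → w = 0.1044
R2 (z=94.0): ¬hot=1−0.74=0.26, high=0.82; AND[a·b] → w = 0.2132
R3 (z=88.0): moderate=0.17, ¬hot=1−0.74=0.26; AND[a·b] → w = 0.0442
Weighted average = (0.1044·55.5 + 0.2132·94.0 + 0.0442·88.0) / (0.1044 + 0.2132 + 0.0442)
  = 29.7246 / 0.3618 = 82.16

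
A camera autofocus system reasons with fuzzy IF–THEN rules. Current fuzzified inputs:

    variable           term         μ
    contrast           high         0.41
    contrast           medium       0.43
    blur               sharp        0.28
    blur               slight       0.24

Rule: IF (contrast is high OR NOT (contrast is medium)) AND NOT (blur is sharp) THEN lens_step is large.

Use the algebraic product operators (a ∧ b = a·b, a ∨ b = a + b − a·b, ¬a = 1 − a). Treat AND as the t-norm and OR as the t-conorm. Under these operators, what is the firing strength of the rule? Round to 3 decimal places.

0.537

firing strength: (high=0.41 OR ¬medium=1−0.43=0.57) = 0.7463; AND[a·b] with ¬sharp=1−0.28=0.72 → w = 0.5373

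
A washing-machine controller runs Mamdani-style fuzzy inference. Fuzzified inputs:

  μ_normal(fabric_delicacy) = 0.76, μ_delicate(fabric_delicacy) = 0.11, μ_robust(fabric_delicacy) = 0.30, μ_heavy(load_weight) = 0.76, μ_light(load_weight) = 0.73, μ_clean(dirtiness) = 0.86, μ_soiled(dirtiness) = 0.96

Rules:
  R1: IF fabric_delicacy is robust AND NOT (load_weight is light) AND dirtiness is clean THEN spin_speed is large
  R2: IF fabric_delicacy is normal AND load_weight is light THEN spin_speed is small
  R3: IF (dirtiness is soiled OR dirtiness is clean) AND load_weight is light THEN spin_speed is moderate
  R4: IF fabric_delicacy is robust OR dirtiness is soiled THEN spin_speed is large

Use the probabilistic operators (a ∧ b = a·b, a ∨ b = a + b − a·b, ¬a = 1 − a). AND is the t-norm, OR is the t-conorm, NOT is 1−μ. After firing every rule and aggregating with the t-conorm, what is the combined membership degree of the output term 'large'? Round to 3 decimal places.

R1: robust=0.30, ¬light=1−0.73=0.27, clean=0.86; AND[a·b] → w = 0.0697
R2: normal=0.76, light=0.73; AND[a·b] → w = 0.5548
R3: (soiled=0.96 OR clean=0.86) = 0.9944; AND[a·b] with light=0.73 → w = 0.7259
R4: robust=0.30, soiled=0.96; OR[a + b − a·b] → w = 0.9720
Rules with consequent 'large': {R1, R4} → strengths 0.0697, 0.9720
Aggregate via t-conorm [a + b − a·b]: 0.9740

0.974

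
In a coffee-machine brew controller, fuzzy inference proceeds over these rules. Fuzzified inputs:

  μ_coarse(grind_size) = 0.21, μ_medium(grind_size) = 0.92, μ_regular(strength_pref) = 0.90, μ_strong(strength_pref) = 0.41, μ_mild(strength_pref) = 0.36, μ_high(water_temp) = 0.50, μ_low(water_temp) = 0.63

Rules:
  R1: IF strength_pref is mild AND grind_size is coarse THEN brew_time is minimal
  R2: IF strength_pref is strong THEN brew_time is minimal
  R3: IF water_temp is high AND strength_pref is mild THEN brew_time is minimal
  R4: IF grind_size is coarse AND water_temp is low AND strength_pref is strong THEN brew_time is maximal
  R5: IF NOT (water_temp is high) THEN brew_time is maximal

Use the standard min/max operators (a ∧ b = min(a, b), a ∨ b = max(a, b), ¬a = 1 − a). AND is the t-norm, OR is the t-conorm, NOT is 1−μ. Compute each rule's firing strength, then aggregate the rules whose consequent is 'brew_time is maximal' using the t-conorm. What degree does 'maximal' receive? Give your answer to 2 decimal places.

0.50

R1: mild=0.36, coarse=0.21; AND[min(a, b)] → w = 0.21
R2: strong=0.41 → w = 0.41
R3: high=0.50, mild=0.36; AND[min(a, b)] → w = 0.36
R4: coarse=0.21, low=0.63, strong=0.41; AND[min(a, b)] → w = 0.21
R5: ¬high=1−0.50=0.50 → w = 0.50
Rules with consequent 'maximal': {R4, R5} → strengths 0.21, 0.50
Aggregate via t-conorm [max(a, b)]: 0.50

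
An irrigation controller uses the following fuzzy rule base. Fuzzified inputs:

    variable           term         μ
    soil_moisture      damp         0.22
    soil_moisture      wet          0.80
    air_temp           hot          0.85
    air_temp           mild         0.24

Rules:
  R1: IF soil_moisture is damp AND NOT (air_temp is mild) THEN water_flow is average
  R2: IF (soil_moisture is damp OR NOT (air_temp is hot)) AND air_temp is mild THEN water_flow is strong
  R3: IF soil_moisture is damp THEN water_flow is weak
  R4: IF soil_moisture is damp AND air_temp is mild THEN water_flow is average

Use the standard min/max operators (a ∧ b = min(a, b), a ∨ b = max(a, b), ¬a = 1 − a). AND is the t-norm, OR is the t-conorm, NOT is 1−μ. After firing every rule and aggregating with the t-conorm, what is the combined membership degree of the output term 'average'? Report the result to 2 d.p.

R1: damp=0.22, ¬mild=1−0.24=0.76; AND[min(a, b)] → w = 0.22
R2: (damp=0.22 OR ¬hot=1−0.85=0.15) = 0.22; AND[min(a, b)] with mild=0.24 → w = 0.22
R3: damp=0.22 → w = 0.22
R4: damp=0.22, mild=0.24; AND[min(a, b)] → w = 0.22
Rules with consequent 'average': {R1, R4} → strengths 0.22, 0.22
Aggregate via t-conorm [max(a, b)]: 0.22

0.22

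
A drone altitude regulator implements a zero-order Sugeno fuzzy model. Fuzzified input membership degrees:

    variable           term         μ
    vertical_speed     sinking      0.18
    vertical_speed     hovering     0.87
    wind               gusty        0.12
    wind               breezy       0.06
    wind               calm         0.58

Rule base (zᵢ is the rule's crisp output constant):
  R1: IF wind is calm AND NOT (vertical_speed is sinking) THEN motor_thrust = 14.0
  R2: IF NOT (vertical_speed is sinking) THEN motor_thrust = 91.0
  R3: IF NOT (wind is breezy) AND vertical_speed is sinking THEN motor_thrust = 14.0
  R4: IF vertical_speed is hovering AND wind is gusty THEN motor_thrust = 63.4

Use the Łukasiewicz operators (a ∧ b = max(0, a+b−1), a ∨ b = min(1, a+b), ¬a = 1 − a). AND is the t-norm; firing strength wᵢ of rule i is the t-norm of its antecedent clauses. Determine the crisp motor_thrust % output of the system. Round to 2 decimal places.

R1 (z=14.0): calm=0.58, ¬sinking=1−0.18=0.82; AND[max(0, a+b−1)] → w = 0.40
R2 (z=91.0): ¬sinking=1−0.18=0.82 → w = 0.82
R3 (z=14.0): ¬breezy=1−0.06=0.94, sinking=0.18; AND[max(0, a+b−1)] → w = 0.12
R4 (z=63.4): hovering=0.87, gusty=0.12; AND[max(0, a+b−1)] → w = 0.00
Weighted average = (0.40·14.0 + 0.82·91.0 + 0.12·14.0 + 0.00·63.4) / (0.40 + 0.82 + 0.12 + 0.00)
  = 81.9000 / 1.3400 = 61.12

61.12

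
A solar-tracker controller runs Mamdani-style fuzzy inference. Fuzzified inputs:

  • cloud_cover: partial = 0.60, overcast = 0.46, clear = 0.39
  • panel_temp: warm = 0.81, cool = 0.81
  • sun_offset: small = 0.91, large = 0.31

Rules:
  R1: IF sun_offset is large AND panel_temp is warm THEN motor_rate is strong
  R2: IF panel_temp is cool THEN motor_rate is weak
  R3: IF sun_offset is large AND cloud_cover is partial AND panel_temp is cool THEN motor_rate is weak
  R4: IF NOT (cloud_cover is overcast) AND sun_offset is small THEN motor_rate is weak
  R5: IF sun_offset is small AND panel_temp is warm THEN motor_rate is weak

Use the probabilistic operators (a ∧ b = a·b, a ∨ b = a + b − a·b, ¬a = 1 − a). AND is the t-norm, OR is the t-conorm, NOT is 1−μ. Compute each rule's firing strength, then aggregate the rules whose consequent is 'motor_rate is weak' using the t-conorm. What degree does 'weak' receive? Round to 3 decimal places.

0.978

R1: large=0.31, warm=0.81; AND[a·b] → w = 0.2511
R2: cool=0.81 → w = 0.8100
R3: large=0.31, partial=0.60, cool=0.81; AND[a·b] → w = 0.1507
R4: ¬overcast=1−0.46=0.54, small=0.91; AND[a·b] → w = 0.4914
R5: small=0.91, warm=0.81; AND[a·b] → w = 0.7371
Rules with consequent 'weak': {R2, R3, R4, R5} → strengths 0.8100, 0.1507, 0.4914, 0.7371
Aggregate via t-conorm [a + b − a·b]: 0.9784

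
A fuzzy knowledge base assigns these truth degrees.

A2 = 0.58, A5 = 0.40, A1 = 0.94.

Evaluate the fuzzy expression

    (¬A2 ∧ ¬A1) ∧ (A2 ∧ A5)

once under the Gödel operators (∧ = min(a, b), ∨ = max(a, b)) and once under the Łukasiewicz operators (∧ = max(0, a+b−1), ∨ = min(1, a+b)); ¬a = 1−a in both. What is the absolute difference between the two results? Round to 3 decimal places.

Under Gödel:
  ¬A2 = 1 − 0.58 = 0.42
  ¬A1 = 1 − 0.94 = 0.06
  ¬A2 ∧ ¬A1 = min(a, b) on (0.42, 0.06) = 0.06
  A2 ∧ A5 = min(a, b) on (0.58, 0.40) = 0.40
  (¬A2 ∧ ¬A1) ∧ (A2 ∧ A5) = min(a, b) on (0.06, 0.40) = 0.06
  → value = 0.0600
Under Łukasiewicz:
  ¬A2 = 1 − 0.58 = 0.42
  ¬A1 = 1 − 0.94 = 0.06
  ¬A2 ∧ ¬A1 = max(0, a+b−1) on (0.42, 0.06) = 0.00
  A2 ∧ A5 = max(0, a+b−1) on (0.58, 0.40) = 0.00
  (¬A2 ∧ ¬A1) ∧ (A2 ∧ A5) = max(0, a+b−1) on (0.00, 0.00) = 0.00
  → value = 0.0000
|0.0600 − 0.0000| = 0.060

0.060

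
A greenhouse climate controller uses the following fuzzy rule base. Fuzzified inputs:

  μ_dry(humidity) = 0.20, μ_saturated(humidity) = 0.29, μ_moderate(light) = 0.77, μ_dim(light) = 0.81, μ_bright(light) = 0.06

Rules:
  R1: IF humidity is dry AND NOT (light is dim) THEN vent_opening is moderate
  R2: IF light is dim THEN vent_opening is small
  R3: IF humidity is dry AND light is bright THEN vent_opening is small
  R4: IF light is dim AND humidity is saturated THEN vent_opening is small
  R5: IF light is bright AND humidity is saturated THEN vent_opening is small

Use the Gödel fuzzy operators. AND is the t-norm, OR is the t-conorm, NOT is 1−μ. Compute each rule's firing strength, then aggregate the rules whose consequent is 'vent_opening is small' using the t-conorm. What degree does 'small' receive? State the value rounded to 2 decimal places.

0.81

R1: dry=0.20, ¬dim=1−0.81=0.19; AND[min(a, b)] → w = 0.19
R2: dim=0.81 → w = 0.81
R3: dry=0.20, bright=0.06; AND[min(a, b)] → w = 0.06
R4: dim=0.81, saturated=0.29; AND[min(a, b)] → w = 0.29
R5: bright=0.06, saturated=0.29; AND[min(a, b)] → w = 0.06
Rules with consequent 'small': {R2, R3, R4, R5} → strengths 0.81, 0.06, 0.29, 0.06
Aggregate via t-conorm [max(a, b)]: 0.81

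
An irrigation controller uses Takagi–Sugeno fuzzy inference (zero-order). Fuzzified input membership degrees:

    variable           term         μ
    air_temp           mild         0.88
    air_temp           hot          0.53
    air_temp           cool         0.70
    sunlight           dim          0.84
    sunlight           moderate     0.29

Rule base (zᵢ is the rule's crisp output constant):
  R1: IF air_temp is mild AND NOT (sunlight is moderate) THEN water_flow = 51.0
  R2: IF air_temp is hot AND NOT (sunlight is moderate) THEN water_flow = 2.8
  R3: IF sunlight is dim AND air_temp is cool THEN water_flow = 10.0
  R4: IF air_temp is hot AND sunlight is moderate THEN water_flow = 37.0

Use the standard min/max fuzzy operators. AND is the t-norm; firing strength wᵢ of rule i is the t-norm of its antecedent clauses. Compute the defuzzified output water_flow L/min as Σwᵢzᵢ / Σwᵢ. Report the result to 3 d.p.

24.854

R1 (z=51.0): mild=0.88, ¬moderate=1−0.29=0.71; AND[min(a, b)] → w = 0.71
R2 (z=2.8): hot=0.53, ¬moderate=1−0.29=0.71; AND[min(a, b)] → w = 0.53
R3 (z=10.0): dim=0.84, cool=0.70; AND[min(a, b)] → w = 0.70
R4 (z=37.0): hot=0.53, moderate=0.29; AND[min(a, b)] → w = 0.29
Weighted average = (0.71·51.0 + 0.53·2.8 + 0.70·10.0 + 0.29·37.0) / (0.71 + 0.53 + 0.70 + 0.29)
  = 55.4240 / 2.2300 = 24.854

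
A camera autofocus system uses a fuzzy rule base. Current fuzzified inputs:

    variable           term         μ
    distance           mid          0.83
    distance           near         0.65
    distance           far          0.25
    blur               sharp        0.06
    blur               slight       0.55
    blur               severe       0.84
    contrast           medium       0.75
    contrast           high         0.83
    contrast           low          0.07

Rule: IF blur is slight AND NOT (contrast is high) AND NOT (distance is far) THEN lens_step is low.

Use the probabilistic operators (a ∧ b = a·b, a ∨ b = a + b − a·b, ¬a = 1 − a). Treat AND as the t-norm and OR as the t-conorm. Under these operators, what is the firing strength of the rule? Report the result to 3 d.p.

0.070

firing strength: slight=0.55, ¬high=1−0.83=0.17, ¬far=1−0.25=0.75; AND[a·b] → w = 0.0701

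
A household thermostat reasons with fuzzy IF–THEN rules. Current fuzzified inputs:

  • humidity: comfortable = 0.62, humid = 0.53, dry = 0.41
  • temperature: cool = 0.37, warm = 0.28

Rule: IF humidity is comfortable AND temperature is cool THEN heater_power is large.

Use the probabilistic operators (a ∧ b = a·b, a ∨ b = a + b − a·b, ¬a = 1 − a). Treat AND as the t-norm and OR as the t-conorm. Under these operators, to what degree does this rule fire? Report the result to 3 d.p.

0.229

firing strength: comfortable=0.62, cool=0.37; AND[a·b] → w = 0.2294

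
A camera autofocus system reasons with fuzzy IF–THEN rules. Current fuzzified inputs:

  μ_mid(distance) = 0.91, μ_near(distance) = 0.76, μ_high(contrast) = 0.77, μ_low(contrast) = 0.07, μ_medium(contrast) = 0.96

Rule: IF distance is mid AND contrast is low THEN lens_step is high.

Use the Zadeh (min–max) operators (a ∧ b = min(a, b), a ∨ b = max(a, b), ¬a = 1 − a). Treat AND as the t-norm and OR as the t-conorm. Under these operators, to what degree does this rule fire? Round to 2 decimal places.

0.07

firing strength: mid=0.91, low=0.07; AND[min(a, b)] → w = 0.07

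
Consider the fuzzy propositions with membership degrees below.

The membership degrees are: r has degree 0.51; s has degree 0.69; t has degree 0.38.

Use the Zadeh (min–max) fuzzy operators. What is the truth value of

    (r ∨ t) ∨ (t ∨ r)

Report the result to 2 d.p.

r ∨ t = max(a, b) on (0.51, 0.38) = 0.51
t ∨ r = max(a, b) on (0.38, 0.51) = 0.51
(r ∨ t) ∨ (t ∨ r) = max(a, b) on (0.51, 0.51) = 0.51

0.51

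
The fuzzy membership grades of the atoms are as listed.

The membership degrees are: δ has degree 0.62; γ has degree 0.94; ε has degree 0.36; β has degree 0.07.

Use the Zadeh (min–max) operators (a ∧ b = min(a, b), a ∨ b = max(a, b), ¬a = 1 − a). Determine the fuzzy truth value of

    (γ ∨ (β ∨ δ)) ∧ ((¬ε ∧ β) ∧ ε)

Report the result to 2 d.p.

β ∨ δ = max(a, b) on (0.07, 0.62) = 0.62
γ ∨ (β ∨ δ) = max(a, b) on (0.94, 0.62) = 0.94
¬ε = 1 − 0.36 = 0.64
¬ε ∧ β = min(a, b) on (0.64, 0.07) = 0.07
(¬ε ∧ β) ∧ ε = min(a, b) on (0.07, 0.36) = 0.07
(γ ∨ (β ∨ δ)) ∧ ((¬ε ∧ β) ∧ ε) = min(a, b) on (0.94, 0.07) = 0.07

0.07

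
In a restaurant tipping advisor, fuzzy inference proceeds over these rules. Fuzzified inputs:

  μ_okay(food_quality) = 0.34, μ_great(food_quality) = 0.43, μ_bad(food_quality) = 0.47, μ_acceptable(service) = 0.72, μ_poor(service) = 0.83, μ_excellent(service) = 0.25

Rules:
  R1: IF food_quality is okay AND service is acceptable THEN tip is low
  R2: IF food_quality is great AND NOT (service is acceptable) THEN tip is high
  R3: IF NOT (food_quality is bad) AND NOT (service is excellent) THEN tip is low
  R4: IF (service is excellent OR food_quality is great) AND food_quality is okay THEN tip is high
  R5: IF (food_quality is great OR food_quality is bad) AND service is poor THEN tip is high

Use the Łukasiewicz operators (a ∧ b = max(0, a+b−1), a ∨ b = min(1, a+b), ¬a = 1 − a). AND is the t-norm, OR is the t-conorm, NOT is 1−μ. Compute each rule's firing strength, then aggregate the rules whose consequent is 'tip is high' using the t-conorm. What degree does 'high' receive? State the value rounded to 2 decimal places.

0.75

R1: okay=0.34, acceptable=0.72; AND[max(0, a+b−1)] → w = 0.06
R2: great=0.43, ¬acceptable=1−0.72=0.28; AND[max(0, a+b−1)] → w = 0.00
R3: ¬bad=1−0.47=0.53, ¬excellent=1−0.25=0.75; AND[max(0, a+b−1)] → w = 0.28
R4: (excellent=0.25 OR great=0.43) = 0.68; AND[max(0, a+b−1)] with okay=0.34 → w = 0.02
R5: (great=0.43 OR bad=0.47) = 0.90; AND[max(0, a+b−1)] with poor=0.83 → w = 0.73
Rules with consequent 'high': {R2, R4, R5} → strengths 0.00, 0.02, 0.73
Aggregate via t-conorm [min(1, a+b)]: 0.75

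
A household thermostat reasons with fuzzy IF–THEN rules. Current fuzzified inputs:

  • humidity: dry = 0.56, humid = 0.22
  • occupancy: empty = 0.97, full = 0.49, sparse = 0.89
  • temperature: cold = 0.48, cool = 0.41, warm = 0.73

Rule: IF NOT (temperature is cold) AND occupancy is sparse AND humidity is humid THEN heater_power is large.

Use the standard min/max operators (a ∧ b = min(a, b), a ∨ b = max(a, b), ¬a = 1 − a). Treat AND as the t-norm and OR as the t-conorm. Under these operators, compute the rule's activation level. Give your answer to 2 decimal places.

0.22

firing strength: ¬cold=1−0.48=0.52, sparse=0.89, humid=0.22; AND[min(a, b)] → w = 0.22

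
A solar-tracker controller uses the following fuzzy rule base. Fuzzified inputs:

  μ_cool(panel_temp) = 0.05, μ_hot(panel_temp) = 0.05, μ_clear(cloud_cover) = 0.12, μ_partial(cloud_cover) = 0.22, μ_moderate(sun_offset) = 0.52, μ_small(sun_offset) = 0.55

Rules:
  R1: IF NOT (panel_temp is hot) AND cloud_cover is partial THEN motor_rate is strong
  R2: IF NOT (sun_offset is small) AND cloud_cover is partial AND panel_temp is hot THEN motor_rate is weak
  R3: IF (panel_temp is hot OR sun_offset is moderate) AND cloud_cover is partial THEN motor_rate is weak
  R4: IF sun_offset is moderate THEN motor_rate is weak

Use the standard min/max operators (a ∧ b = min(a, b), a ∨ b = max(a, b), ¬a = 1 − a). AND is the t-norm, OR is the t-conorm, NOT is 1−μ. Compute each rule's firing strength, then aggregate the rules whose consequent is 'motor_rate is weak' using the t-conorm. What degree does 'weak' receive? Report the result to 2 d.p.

0.52

R1: ¬hot=1−0.05=0.95, partial=0.22; AND[min(a, b)] → w = 0.22
R2: ¬small=1−0.55=0.45, partial=0.22, hot=0.05; AND[min(a, b)] → w = 0.05
R3: (hot=0.05 OR moderate=0.52) = 0.52; AND[min(a, b)] with partial=0.22 → w = 0.22
R4: moderate=0.52 → w = 0.52
Rules with consequent 'weak': {R2, R3, R4} → strengths 0.05, 0.22, 0.52
Aggregate via t-conorm [max(a, b)]: 0.52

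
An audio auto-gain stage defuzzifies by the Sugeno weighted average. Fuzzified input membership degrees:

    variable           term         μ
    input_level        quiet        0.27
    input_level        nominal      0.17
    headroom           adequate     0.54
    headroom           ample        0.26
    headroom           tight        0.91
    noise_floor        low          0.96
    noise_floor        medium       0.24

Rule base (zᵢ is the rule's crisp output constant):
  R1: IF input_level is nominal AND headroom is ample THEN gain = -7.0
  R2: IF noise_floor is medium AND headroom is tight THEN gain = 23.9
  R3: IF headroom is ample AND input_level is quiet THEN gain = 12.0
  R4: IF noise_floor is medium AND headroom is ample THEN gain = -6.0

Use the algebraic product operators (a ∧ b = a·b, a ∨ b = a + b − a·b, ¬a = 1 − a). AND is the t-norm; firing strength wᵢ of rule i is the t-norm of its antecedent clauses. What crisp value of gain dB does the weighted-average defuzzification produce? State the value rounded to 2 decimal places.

R1 (z=-7.0): nominal=0.17, ample=0.26; AND[a·b] → w = 0.0442
R2 (z=23.9): medium=0.24, tight=0.91; AND[a·b] → w = 0.2184
R3 (z=12.0): ample=0.26, quiet=0.27; AND[a·b] → w = 0.0702
R4 (z=-6.0): medium=0.24, ample=0.26; AND[a·b] → w = 0.0624
Weighted average = (0.0442·-7.0 + 0.2184·23.9 + 0.0702·12.0 + 0.0624·-6.0) / (0.0442 + 0.2184 + 0.0702 + 0.0624)
  = 5.3784 / 0.3952 = 13.61

13.61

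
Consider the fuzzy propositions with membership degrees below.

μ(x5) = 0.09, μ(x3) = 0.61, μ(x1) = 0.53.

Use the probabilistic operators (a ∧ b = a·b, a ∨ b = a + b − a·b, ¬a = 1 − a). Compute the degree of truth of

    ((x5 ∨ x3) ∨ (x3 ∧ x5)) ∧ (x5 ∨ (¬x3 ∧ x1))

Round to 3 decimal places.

0.185

x5 ∨ x3 = a + b − a·b on (0.0900, 0.6100) = 0.6451
x3 ∧ x5 = a·b on (0.6100, 0.0900) = 0.0549
(x5 ∨ x3) ∨ (x3 ∧ x5) = a + b − a·b on (0.6451, 0.0549) = 0.6646
¬x3 = 1 − 0.6100 = 0.3900
¬x3 ∧ x1 = a·b on (0.3900, 0.5300) = 0.2067
x5 ∨ (¬x3 ∧ x1) = a + b − a·b on (0.0900, 0.2067) = 0.2781
((x5 ∨ x3) ∨ (x3 ∧ x5)) ∧ (x5 ∨ (¬x3 ∧ x1)) = a·b on (0.6646, 0.2781) = 0.1848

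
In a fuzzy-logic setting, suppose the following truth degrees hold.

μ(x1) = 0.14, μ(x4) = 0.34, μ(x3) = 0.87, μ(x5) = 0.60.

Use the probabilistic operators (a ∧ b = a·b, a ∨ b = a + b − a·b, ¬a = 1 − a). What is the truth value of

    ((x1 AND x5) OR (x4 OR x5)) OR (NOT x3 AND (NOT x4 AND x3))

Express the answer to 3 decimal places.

x1 AND x5 = a·b on (0.1400, 0.6000) = 0.0840
x4 OR x5 = a + b − a·b on (0.3400, 0.6000) = 0.7360
(x1 AND x5) OR (x4 OR x5) = a + b − a·b on (0.0840, 0.7360) = 0.7582
NOT x3 = 1 − 0.8700 = 0.1300
NOT x4 = 1 − 0.3400 = 0.6600
NOT x4 AND x3 = a·b on (0.6600, 0.8700) = 0.5742
NOT x3 AND (NOT x4 AND x3) = a·b on (0.1300, 0.5742) = 0.0746
((x1 AND x5) OR (x4 OR x5)) OR (NOT x3 AND (NOT x4 AND x3)) = a + b − a·b on (0.7582, 0.0746) = 0.7762

0.776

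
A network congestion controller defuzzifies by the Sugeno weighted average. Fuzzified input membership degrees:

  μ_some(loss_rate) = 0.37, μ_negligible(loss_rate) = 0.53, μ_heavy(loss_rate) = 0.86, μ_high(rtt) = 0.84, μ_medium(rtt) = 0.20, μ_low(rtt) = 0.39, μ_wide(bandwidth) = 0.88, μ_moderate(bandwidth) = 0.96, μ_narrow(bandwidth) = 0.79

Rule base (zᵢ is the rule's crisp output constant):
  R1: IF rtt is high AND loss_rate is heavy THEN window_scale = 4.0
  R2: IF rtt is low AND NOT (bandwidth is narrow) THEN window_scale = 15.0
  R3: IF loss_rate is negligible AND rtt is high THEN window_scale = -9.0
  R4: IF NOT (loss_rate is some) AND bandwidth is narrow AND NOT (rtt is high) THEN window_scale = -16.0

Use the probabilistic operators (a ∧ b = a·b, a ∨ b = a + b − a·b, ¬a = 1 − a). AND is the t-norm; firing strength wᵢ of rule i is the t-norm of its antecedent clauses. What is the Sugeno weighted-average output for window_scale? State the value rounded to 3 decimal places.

-0.875

R1 (z=4.0): high=0.84, heavy=0.86; AND[a·b] → w = 0.7224
R2 (z=15.0): low=0.39, ¬narrow=1−0.79=0.21; AND[a·b] → w = 0.0819
R3 (z=-9.0): negligible=0.53, high=0.84; AND[a·b] → w = 0.4452
R4 (z=-16.0): ¬some=1−0.37=0.63, narrow=0.79, ¬high=1−0.84=0.16; AND[a·b] → w = 0.0796
Weighted average = (0.7224·4.0 + 0.0819·15.0 + 0.4452·-9.0 + 0.0796·-16.0) / (0.7224 + 0.0819 + 0.4452 + 0.0796)
  = -1.1628 / 1.3291 = -0.875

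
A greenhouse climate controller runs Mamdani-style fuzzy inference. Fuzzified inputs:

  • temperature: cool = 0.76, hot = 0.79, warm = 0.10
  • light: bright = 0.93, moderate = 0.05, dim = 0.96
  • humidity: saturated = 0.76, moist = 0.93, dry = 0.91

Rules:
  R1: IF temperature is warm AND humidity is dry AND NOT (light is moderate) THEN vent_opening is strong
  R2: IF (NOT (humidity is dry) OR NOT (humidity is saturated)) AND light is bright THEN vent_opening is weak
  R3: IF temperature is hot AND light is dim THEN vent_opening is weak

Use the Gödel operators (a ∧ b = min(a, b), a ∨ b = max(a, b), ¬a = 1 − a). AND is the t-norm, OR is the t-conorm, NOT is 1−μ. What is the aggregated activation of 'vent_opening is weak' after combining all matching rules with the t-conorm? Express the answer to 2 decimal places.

0.79

R1: warm=0.10, dry=0.91, ¬moderate=1−0.05=0.95; AND[min(a, b)] → w = 0.10
R2: (¬dry=1−0.91=0.09 OR ¬saturated=1−0.76=0.24) = 0.24; AND[min(a, b)] with bright=0.93 → w = 0.24
R3: hot=0.79, dim=0.96; AND[min(a, b)] → w = 0.79
Rules with consequent 'weak': {R2, R3} → strengths 0.24, 0.79
Aggregate via t-conorm [max(a, b)]: 0.79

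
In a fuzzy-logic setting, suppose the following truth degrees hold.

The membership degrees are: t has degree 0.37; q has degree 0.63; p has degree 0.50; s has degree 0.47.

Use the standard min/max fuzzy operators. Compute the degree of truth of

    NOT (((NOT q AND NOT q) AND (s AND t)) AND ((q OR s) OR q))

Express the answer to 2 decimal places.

0.63

NOT q = 1 − 0.63 = 0.37
NOT q = 1 − 0.63 = 0.37
NOT q AND NOT q = min(a, b) on (0.37, 0.37) = 0.37
s AND t = min(a, b) on (0.47, 0.37) = 0.37
(NOT q AND NOT q) AND (s AND t) = min(a, b) on (0.37, 0.37) = 0.37
q OR s = max(a, b) on (0.63, 0.47) = 0.63
(q OR s) OR q = max(a, b) on (0.63, 0.63) = 0.63
((NOT q AND NOT q) AND (s AND t)) AND ((q OR s) OR q) = min(a, b) on (0.37, 0.63) = 0.37
NOT (((NOT q AND NOT q) AND (s AND t)) AND ((q OR s) OR q)) = 1 − 0.37 = 0.63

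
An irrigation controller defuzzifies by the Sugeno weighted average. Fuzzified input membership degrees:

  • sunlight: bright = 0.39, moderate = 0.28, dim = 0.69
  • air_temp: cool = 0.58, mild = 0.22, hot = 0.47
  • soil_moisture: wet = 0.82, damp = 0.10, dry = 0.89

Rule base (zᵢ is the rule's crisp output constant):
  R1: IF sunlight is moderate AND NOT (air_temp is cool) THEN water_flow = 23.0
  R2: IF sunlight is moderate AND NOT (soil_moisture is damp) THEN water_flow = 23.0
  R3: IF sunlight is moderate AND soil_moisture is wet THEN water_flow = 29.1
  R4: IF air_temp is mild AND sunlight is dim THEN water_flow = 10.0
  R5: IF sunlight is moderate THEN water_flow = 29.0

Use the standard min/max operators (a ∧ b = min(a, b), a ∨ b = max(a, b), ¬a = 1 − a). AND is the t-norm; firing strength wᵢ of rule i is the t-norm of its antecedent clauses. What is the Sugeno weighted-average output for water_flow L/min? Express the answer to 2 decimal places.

23.39

R1 (z=23.0): moderate=0.28, ¬cool=1−0.58=0.42; AND[min(a, b)] → w = 0.28
R2 (z=23.0): moderate=0.28, ¬damp=1−0.10=0.90; AND[min(a, b)] → w = 0.28
R3 (z=29.1): moderate=0.28, wet=0.82; AND[min(a, b)] → w = 0.28
R4 (z=10.0): mild=0.22, dim=0.69; AND[min(a, b)] → w = 0.22
R5 (z=29.0): moderate=0.28 → w = 0.28
Weighted average = (0.28·23.0 + 0.28·23.0 + 0.28·29.1 + 0.22·10.0 + 0.28·29.0) / (0.28 + 0.28 + 0.28 + 0.22 + 0.28)
  = 31.3480 / 1.3400 = 23.39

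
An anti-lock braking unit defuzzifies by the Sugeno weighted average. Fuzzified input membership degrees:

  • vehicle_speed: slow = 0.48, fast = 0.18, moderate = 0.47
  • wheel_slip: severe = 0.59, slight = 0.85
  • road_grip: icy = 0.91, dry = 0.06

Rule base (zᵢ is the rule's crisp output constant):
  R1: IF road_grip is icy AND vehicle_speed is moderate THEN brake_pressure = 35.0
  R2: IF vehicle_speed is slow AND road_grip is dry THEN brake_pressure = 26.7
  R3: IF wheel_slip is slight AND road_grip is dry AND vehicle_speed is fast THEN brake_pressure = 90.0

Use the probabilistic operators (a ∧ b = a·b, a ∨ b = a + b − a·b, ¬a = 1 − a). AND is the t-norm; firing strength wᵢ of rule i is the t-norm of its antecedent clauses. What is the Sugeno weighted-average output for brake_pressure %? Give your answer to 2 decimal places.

35.57

R1 (z=35.0): icy=0.91, moderate=0.47; AND[a·b] → w = 0.4277
R2 (z=26.7): slow=0.48, dry=0.06; AND[a·b] → w = 0.0288
R3 (z=90.0): slight=0.85, dry=0.06, fast=0.18; AND[a·b] → w = 0.0092
Weighted average = (0.4277·35.0 + 0.0288·26.7 + 0.0092·90.0) / (0.4277 + 0.0288 + 0.0092)
  = 16.5647 / 0.4657 = 35.57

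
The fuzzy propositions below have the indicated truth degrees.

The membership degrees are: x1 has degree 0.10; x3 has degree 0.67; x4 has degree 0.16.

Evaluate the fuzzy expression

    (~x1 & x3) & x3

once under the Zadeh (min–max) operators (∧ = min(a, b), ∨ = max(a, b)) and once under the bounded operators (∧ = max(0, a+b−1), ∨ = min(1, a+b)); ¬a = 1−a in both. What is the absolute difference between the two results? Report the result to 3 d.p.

0.430

Under Zadeh (min–max):
  ~x1 = 1 − 0.10 = 0.90
  ~x1 & x3 = min(a, b) on (0.90, 0.67) = 0.67
  (~x1 & x3) & x3 = min(a, b) on (0.67, 0.67) = 0.67
  → value = 0.6700
Under bounded:
  ~x1 = 1 − 0.10 = 0.90
  ~x1 & x3 = max(0, a+b−1) on (0.90, 0.67) = 0.57
  (~x1 & x3) & x3 = max(0, a+b−1) on (0.57, 0.67) = 0.24
  → value = 0.2400
|0.6700 − 0.2400| = 0.430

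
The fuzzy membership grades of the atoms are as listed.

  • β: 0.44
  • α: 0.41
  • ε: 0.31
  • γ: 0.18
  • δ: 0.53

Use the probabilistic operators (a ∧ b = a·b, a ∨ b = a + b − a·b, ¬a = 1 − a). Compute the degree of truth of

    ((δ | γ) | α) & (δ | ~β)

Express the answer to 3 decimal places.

0.613

δ | γ = a + b − a·b on (0.5300, 0.1800) = 0.6146
(δ | γ) | α = a + b − a·b on (0.6146, 0.4100) = 0.7726
~β = 1 − 0.4400 = 0.5600
δ | ~β = a + b − a·b on (0.5300, 0.5600) = 0.7932
((δ | γ) | α) & (δ | ~β) = a·b on (0.7726, 0.7932) = 0.6128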